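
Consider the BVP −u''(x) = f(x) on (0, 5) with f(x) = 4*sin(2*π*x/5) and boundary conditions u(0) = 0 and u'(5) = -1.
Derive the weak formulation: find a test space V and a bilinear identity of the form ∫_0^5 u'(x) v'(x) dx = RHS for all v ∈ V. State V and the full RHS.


V = {v ∈ H^1(0, 5) : v(0) = 0} (test functions vanish at x = 0 where u is specified); weak form: ∫_0^5 u'v' dx = ∫_0^5 (4*sin(2*π*x/5)) v dx − v(5) for all v ∈ V.

Multiply both sides by a test function v and integrate from 0 to 5:
  ∫_0^5 −u''(x) v(x) dx = ∫_0^5 f(x) v(x) dx.
Integrate the LHS by parts once:
  ∫_0^5 −u'' v dx = −[u'(x) v(x)]_0^5 + ∫_0^5 u'(x) v'(x) dx.
Thus ∫_0^5 u'(x) v'(x) dx = ∫_0^5 f(x) v(x) dx + [u'(x) v(x)]_0^5.
Choose V so that boundary terms are either known or forced to vanish.
Mixed BC: u(0) = 0 (Dirichlet) and u'(5) = -1 (Neumann). Define V = {v ∈ H^1(0, 5) : v(0) = 0}. Then [u' v]_0^5 = u'(5)·v(5) − u'(0)·0 = − v(5).
Weak formulation: find u (satisfying any essential BC) such that ∫_0^5 u'(x) v'(x) dx = ∫_0^5 f v dx − v(5) for all v ∈ V (Dirichlet at 0 absorbed into V; Neumann datum at x = 5 contributes the boundary term).
Substituting f(x) = 4*sin(2*π*x/5), the right-hand side is ∫_0^5 (4*sin(2*π*x/5)) v dx − v(5).


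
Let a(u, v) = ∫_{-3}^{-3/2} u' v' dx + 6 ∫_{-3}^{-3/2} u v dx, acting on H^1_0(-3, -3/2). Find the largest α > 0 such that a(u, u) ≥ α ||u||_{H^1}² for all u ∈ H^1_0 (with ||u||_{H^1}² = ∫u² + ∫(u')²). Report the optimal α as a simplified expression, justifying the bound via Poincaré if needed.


α = 1

Coercivity of a(·,·) on H^1_0(-3, -3/2) means a(u, u) ≥ α ||u||_{H^1}² for every u ∈ H^1_0.
The interval has length L = 3/2, and Poincaré/coercivity depend only on L. Here a(u, u) = ∫(u')² + (6)·∫u².
Here c = 6 ≥ 1, so a(u,u) = ∫(u')² + c∫u² ≥ ∫(u')² + ∫u² = ||u||_{H^1}², i.e. α = 1 works. No larger α is possible: a(u,u) ≥ α||u||_{H^1}² means (1−α)∫(u')² ≥ (α−c)∫u², and for the modes u_n = sin(nπ(x−x₀)/L) (x₀ the left endpoint) one has ∫u_n²/∫(u_n')² = (L/(nπ))² → 0, so a(u_n,u_n)/||u_n||_{H^1}² → 1. Hence the optimal constant is α = 1.
Therefore α = 1.


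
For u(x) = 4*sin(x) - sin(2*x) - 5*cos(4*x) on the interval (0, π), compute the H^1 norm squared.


||u||_{H^1(0,π)}^2 = 272/3 + 231*π

u'(x) = 20*sin(4*x) + 4*cos(x) - 2*cos(2*x).
Expand u² and (u')² and integrate term by term on (0, π), using: for integers n ≥ 1, ∫_0^π sin²(nx) dx = ∫_0^π cos²(nx) dx = π/2; for n ≠ n', ∫_0^π sin(nx)sin(n'x) dx = ∫_0^π cos(nx)cos(n'x) dx = 0; and by product-to-sum, ∫_0^π sin(nx)cos(n'x) dx = ½∫_0^π [sin((n+n')x) + sin((n−n')x)] dx, which is 0 when n+n' is even and 2n/(n²−n'²) when n+n' is odd (it need not vanish on (0, π)).
  u² squared terms: (-1)²·∫sin(2x)² dx = 1·π/2 = π/2;  (-5)²·∫cos(4x)² dx = 25·π/2 = 25*π/2;  (4)²·∫sin(x)² dx = 16·π/2 = 8*π.
  u² cross terms: 2·(-1)·(-5)·∫sin(2x)·cos(4x) dx = 10·(0) = 0;  2·(-1)·(4)·∫sin(2x)·sin(x) dx = -8·(0) = 0;  2·(-5)·(4)·∫cos(4x)·sin(x) dx = -40·(-2/15) = 16/3.
  So ∫_0^π u² dx = π/2 + 25*π/2 + 8*π + 0 + 0 + 16/3 = 16/3 + 21*π.
  (u')² squared terms: (-2)²·∫cos(2x)² dx = 4·π/2 = 2*π;  (4)²·∫cos(x)² dx = 16·π/2 = 8*π;  (20)²·∫sin(4x)² dx = 400·π/2 = 200*π.
  (u')² cross terms: 2·(-2)·(4)·∫cos(2x)·cos(x) dx = -16·(0) = 0;  2·(-2)·(20)·∫cos(2x)·sin(4x) dx = -80·(0) = 0;  2·(4)·(20)·∫cos(x)·sin(4x) dx = 160·(8/15) = 256/3.
  So ∫_0^π (u')² dx = 2*π + 8*π + 200*π + 0 + 0 + 256/3 = 256/3 + 210*π.
||u||_{H^1}^2 = (16/3 + 21*π) + (256/3 + 210*π) = 272/3 + 231*π.


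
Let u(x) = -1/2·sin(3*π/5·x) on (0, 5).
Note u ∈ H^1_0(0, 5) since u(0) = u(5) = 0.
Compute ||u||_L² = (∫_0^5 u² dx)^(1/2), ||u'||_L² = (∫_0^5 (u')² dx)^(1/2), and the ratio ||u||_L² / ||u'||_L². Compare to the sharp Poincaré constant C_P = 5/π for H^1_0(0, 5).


||u||_L² / ||u'||_L² = 5/(3*π) < C_P = 5/π.

u(x) = -1/2·sin(3*π/5·x), so u'(x) = -3*π*cos(3*π*x/5)/10.
Writing u(x) = A·sin(kπx/L) with A = -1/2 and k = 3, use ∫_0^L sin²(kπx/L) dx = L/2 and ∫_0^L cos²(kπx/L) dx = L/2.
u² = 1/4·sin²(3*π/5·x) and (u')² = 9*π^2/100·cos²(3*π/5·x), and each of sin², cos² integrates to L/2 = 5/2 over (0, 5).
∫_0^5 u² dx = 5/8, so ||u||_L² = sqrt(10)/4.
∫_0^5 (u')² dx = 9*π^2/40, so ||u'||_L² = 3*sqrt(10)*π/20.
Ratio ||u||_L² / ||u'||_L² = 5/(3*π).
Sharp Poincaré constant on H^1_0(0, 5) is C_P = L/π = 5/π, achieved by sin(π/5·x).
This is the k = 3 harmonic; the ratio L/(kπ) is strictly less than C_P = L/π, consistent with the sharp inequality ||u||_L² ≤ C_P ||u'||_L².


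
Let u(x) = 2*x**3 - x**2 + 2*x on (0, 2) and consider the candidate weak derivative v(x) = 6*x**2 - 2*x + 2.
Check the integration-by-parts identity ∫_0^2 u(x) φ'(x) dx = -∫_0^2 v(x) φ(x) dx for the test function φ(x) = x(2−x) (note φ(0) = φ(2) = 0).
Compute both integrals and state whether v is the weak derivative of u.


LHS = -48/5, RHS = -48/5. Yes, v = u' weakly.

u(x) = 2*x**3 - x**2 + 2*x, classical derivative u'(x) = 6*x**2 - 2*x + 2.
φ(x) = x(2−x), so φ'(x) = 2 - 2*x.
Note φ(0) = φ(2) = 0, so the boundary term u·φ vanishes.
LHS = ∫_0^2 u(x) φ'(x) dx = ∫_0^2 (-4*x^4 + 6*x^3 - 6*x^2 + 4*x) dx. Term by term:
  ∫_0^2 -4*x^4 dx = -128/5;  ∫_0^2 6*x^3 dx = 24;  ∫_0^2 -6*x^2 dx = -16;
  ∫_0^2 4*x dx = 8.
Sum: -128/5 + 24 − 16 + 8 = -48/5.
So LHS = -48/5.
∫_0^2 v(x) φ(x) dx = ∫_0^2 (-6*x^4 + 14*x^3 - 6*x^2 + 4*x) dx. Term by term:
  ∫_0^2 -6*x^4 dx = -192/5;  ∫_0^2 14*x^3 dx = 56;  ∫_0^2 -6*x^2 dx = -16;
  ∫_0^2 4*x dx = 8.
Sum: -192/5 + 56 − 16 + 8 = 48/5.
So RHS = -∫_0^2 v(x) φ(x) dx = -48/5.
LHS = RHS, so the identity holds for this test φ.
Moreover u is smooth here and v(x) = u'(x) = 6*x**2 - 2*x + 2 pointwise, so the identity holds for every test function. Hence v is the weak derivative of u.


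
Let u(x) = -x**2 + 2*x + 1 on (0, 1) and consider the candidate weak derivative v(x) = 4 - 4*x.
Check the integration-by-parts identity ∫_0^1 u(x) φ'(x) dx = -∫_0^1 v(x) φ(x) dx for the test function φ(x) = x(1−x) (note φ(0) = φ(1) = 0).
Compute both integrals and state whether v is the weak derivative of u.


LHS = -1/6, RHS = -1/3. No, v is not the weak derivative of u.

u(x) = -x**2 + 2*x + 1, classical derivative u'(x) = 2 - 2*x.
φ(x) = x(1−x), so φ'(x) = 1 - 2*x.
Note φ(0) = φ(1) = 0, so the boundary term u·φ vanishes.
LHS = ∫_0^1 u(x) φ'(x) dx = ∫_0^1 (2*x^3 - 5*x^2 + 1) dx. Term by term:
  ∫_0^1 2*x^3 dx = 1/2;  ∫_0^1 -5*x^2 dx = -5/3;  ∫_0^1 1 dx = 1.
Sum: 1/2 − 5/3 + 1 = -1/6.
So LHS = -1/6.
∫_0^1 v(x) φ(x) dx = ∫_0^1 (4*x^3 - 8*x^2 + 4*x) dx. Term by term:
  ∫_0^1 4*x^3 dx = 1;  ∫_0^1 -8*x^2 dx = -8/3;  ∫_0^1 4*x dx = 2.
Sum: 1 − 8/3 + 2 = 1/3.
So RHS = -∫_0^1 v(x) φ(x) dx = -1/3.
LHS − RHS = 1/6 ≠ 0, so the identity fails.
(For a valid weak derivative the identity must hold for EVERY test function, in particular this one. The failure shows v is NOT the weak derivative of u.)
Correct weak derivative would be u'(x) = 2 - 2*x.


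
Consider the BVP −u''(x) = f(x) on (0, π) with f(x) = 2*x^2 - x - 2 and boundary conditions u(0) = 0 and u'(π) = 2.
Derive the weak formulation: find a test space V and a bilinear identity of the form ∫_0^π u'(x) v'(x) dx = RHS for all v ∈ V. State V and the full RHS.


V = {v ∈ H^1(0, π) : v(0) = 0} (test functions vanish at x = 0 where u is specified); weak form: ∫_0^π u'v' dx = ∫_0^π (2*x^2 - x - 2) v dx + 2·v(π) for all v ∈ V.

Multiply both sides by a test function v and integrate from 0 to π:
  ∫_0^π −u''(x) v(x) dx = ∫_0^π f(x) v(x) dx.
Integrate the LHS by parts once:
  ∫_0^π −u'' v dx = −[u'(x) v(x)]_0^π + ∫_0^π u'(x) v'(x) dx.
Thus ∫_0^π u'(x) v'(x) dx = ∫_0^π f(x) v(x) dx + [u'(x) v(x)]_0^π.
Choose V so that boundary terms are either known or forced to vanish.
Mixed BC: u(0) = 0 (Dirichlet) and u'(π) = 2 (Neumann). Define V = {v ∈ H^1(0, π) : v(0) = 0}. Then [u' v]_0^π = u'(π)·v(π) − u'(0)·0 = 2·v(π).
Weak formulation: find u (satisfying any essential BC) such that ∫_0^π u'(x) v'(x) dx = ∫_0^π f v dx + 2·v(π) for all v ∈ V (Dirichlet at 0 absorbed into V; Neumann datum at x = π contributes the boundary term).
Substituting f(x) = 2*x^2 - x - 2, the right-hand side is ∫_0^π (2*x^2 - x - 2) v dx + 2·v(π).


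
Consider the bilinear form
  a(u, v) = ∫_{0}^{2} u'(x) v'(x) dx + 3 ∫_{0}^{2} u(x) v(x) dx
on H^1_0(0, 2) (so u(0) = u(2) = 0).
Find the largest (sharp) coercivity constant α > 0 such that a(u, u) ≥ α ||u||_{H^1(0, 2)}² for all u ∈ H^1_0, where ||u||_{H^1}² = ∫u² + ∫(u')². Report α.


α = 1

Coercivity of a(·,·) on H^1_0(0, 2) means a(u, u) ≥ α ||u||_{H^1}² for every u ∈ H^1_0.
The interval has length L = 2, and Poincaré/coercivity depend only on L. Here a(u, u) = ∫(u')² + (3)·∫u².
Here c = 3 ≥ 1, so a(u,u) = ∫(u')² + c∫u² ≥ ∫(u')² + ∫u² = ||u||_{H^1}², i.e. α = 1 works. No larger α is possible: a(u,u) ≥ α||u||_{H^1}² means (1−α)∫(u')² ≥ (α−c)∫u², and for the modes u_n = sin(nπ(x−x₀)/L) (x₀ the left endpoint) one has ∫u_n²/∫(u_n')² = (L/(nπ))² → 0, so a(u_n,u_n)/||u_n||_{H^1}² → 1. Hence the optimal constant is α = 1.
Therefore α = 1.


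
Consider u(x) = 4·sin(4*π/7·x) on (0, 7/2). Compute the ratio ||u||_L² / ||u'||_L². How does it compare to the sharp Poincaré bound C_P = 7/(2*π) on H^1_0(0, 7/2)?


||u||_L² / ||u'||_L² = 7/(4*π) < C_P = 7/(2*π).

u(x) = 4·sin(4*π/7·x), so u'(x) = 16*π*cos(4*π*x/7)/7.
Writing u(x) = A·sin(kπx/L) with A = 4 and k = 2, use ∫_0^L sin²(kπx/L) dx = L/2 and ∫_0^L cos²(kπx/L) dx = L/2.
u² = 16·sin²(4*π/7·x) and (u')² = 256*π^2/49·cos²(4*π/7·x), and each of sin², cos² integrates to L/2 = 7/4 over (0, 7/2).
∫_0^7/2 u² dx = 28, so ||u||_L² = 2*sqrt(7).
∫_0^7/2 (u')² dx = 64*π^2/7, so ||u'||_L² = 8*sqrt(7)*π/7.
Ratio ||u||_L² / ||u'||_L² = 7/(4*π).
Sharp Poincaré constant on H^1_0(0, 7/2) is C_P = L/π = 7/(2*π), achieved by sin(2*π/7·x).
This is the k = 2 harmonic; the ratio L/(kπ) is strictly less than C_P = L/π, consistent with the sharp inequality ||u||_L² ≤ C_P ||u'||_L².


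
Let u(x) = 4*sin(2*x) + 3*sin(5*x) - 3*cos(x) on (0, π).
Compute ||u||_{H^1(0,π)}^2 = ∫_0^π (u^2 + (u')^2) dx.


||u||_{H^1(0,π)}^2 = -64 + 166*π

u'(x) = 3*sin(x) + 8*cos(2*x) + 15*cos(5*x).
Expand u² and (u')² and integrate term by term on (0, π), using: for integers n ≥ 1, ∫_0^π sin²(nx) dx = ∫_0^π cos²(nx) dx = π/2; for n ≠ n', ∫_0^π sin(nx)sin(n'x) dx = ∫_0^π cos(nx)cos(n'x) dx = 0; and by product-to-sum, ∫_0^π sin(nx)cos(n'x) dx = ½∫_0^π [sin((n+n')x) + sin((n−n')x)] dx, which is 0 when n+n' is even and 2n/(n²−n'²) when n+n' is odd (it need not vanish on (0, π)).
  u² squared terms: (-3)²·∫cos(x)² dx = 9·π/2 = 9*π/2;  (3)²·∫sin(5x)² dx = 9·π/2 = 9*π/2;  (4)²·∫sin(2x)² dx = 16·π/2 = 8*π.
  u² cross terms: 2·(-3)·(3)·∫cos(x)·sin(5x) dx = -18·(0) = 0;  2·(-3)·(4)·∫cos(x)·sin(2x) dx = -24·(4/3) = -32;  2·(3)·(4)·∫sin(5x)·sin(2x) dx = 24·(0) = 0.
  So ∫_0^π u² dx = 9*π/2 + 9*π/2 + 8*π + 0 − 32 + 0 = -32 + 17*π.
  (u')² squared terms: (3)²·∫sin(x)² dx = 9·π/2 = 9*π/2;  (8)²·∫cos(2x)² dx = 64·π/2 = 32*π;  (15)²·∫cos(5x)² dx = 225·π/2 = 225*π/2.
  (u')² cross terms: 2·(3)·(8)·∫sin(x)·cos(2x) dx = 48·(-2/3) = -32;  2·(3)·(15)·∫sin(x)·cos(5x) dx = 90·(0) = 0;  2·(8)·(15)·∫cos(2x)·cos(5x) dx = 240·(0) = 0.
  So ∫_0^π (u')² dx = 9*π/2 + 32*π + 225*π/2 − 32 + 0 + 0 = -32 + 149*π.
||u||_{H^1}^2 = (-32 + 17*π) + (-32 + 149*π) = -64 + 166*π.


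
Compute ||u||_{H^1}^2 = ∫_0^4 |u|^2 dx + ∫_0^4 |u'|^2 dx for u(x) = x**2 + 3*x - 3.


||u||_{H^1}^2 = 11432/15

The H^1 norm (squared) on an interval (0, L) is
  ||u||_{H^1}^2 = ∫_0^L u(x)^2 dx + ∫_0^L u'(x)^2 dx.
Compute u'(x) = 2*x + 3.
Then u(x)^2 = x**4 + 6*x**3 + 3*x**2 - 18*x + 9 and u'(x)^2 = 4*x**2 + 12*x + 9.
Integrate each monomial from 0 to 4 using ∫_0^4 c·x^n dx = c·4^(n+1)/(n+1):
  ∫_0^4 u(x)^2 dx = ∫_0^4 (x^4 + 6*x^3 + 3*x^2 - 18*x + 9) dx. Term by term:
    ∫_0^4 x^4 dx = 1024/5;  ∫_0^4 6*x^3 dx = 384;  ∫_0^4 3*x^2 dx = 64;
    ∫_0^4 -18*x dx = -144;  ∫_0^4 9 dx = 36.
  Sum: 1024/5 + 384 + 64 − 144 + 36 = 2724/5.
  ∫_0^4 u'(x)^2 dx = ∫_0^4 (4*x^2 + 12*x + 9) dx. Term by term:
    ∫_0^4 4*x^2 dx = 256/3;  ∫_0^4 12*x dx = 96;  ∫_0^4 9 dx = 36.
  Sum: 256/3 + 96 + 36 = 652/3.
Adding: ||u||_{H^1}^2 = 2724/5 + 652/3 = 11432/15.


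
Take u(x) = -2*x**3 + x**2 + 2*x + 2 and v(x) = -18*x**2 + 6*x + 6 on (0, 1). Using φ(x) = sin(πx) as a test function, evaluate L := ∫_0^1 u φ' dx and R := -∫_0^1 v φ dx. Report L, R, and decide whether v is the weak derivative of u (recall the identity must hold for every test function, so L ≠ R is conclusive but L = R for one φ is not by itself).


LHS = -24/π^3, RHS = -72/π^3. No, v is not the weak derivative of u.

u(x) = -2*x**3 + x**2 + 2*x + 2, classical derivative u'(x) = -6*x**2 + 2*x + 2.
φ(x) = sin(πx), so φ'(x) = π*cos(π*x).
Note φ(0) = φ(1) = 0, so the boundary term u·φ vanishes.
LHS = ∫_0^1 u(x) φ'(x) dx = ∫_0^1 (-2*π*x^3*cos(π*x) + π*x^2*cos(π*x) + 2*π*x*cos(π*x) + 2*π*cos(π*x)) dx. Term by term:
  ∫_0^1 2*π*cos(π*x) dx = 0;  ∫_0^1 π*x^2*cos(π*x) dx = -2/π;  ∫_0^1 -2*π*x^3*cos(π*x) dx = -24/π^3 + 6/π;
  ∫_0^1 2*π*x*cos(π*x) dx = -4/π.
Sum: 0 − 2/π + -24/π^3 + 6/π − 4/π = -24/π^3.
So LHS = -24/π^3.
∫_0^1 v(x) φ(x) dx = ∫_0^1 (-18*x^2*sin(π*x) + 6*x*sin(π*x) + 6*sin(π*x)) dx. Term by term:
  ∫_0^1 6*sin(π*x) dx = 12/π;  ∫_0^1 -18*x^2*sin(π*x) dx = -18/π + 72/π^3;  ∫_0^1 6*x*sin(π*x) dx = 6/π.
Sum: 12/π + -18/π + 72/π^3 + 6/π = 72/π^3.
So RHS = -∫_0^1 v(x) φ(x) dx = -72/π^3.
LHS − RHS = 48/π^3 ≠ 0, so the identity fails.
(For a valid weak derivative the identity must hold for EVERY test function, in particular this one. The failure shows v is NOT the weak derivative of u.)
Correct weak derivative would be u'(x) = -6*x**2 + 2*x + 2.


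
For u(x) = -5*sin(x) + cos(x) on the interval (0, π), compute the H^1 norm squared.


||u||_{H^1(0,π)}^2 = 26*π

u'(x) = -sin(x) - 5*cos(x).
Expand u² and (u')² and integrate term by term on (0, π), using: for integers n ≥ 1, ∫_0^π sin²(nx) dx = ∫_0^π cos²(nx) dx = π/2; for n ≠ n', ∫_0^π sin(nx)sin(n'x) dx = ∫_0^π cos(nx)cos(n'x) dx = 0; and by product-to-sum, ∫_0^π sin(nx)cos(n'x) dx = ½∫_0^π [sin((n+n')x) + sin((n−n')x)] dx, which is 0 when n+n' is even and 2n/(n²−n'²) when n+n' is odd (it need not vanish on (0, π)).
  u² squared terms: (-5)²·∫sin(x)² dx = 25·π/2 = 25*π/2;  (1)²·∫cos(x)² dx = 1·π/2 = π/2.
  u² cross terms: 2·(-5)·(1)·∫sin(x)·cos(x) dx = -10·(0) = 0.
  So ∫_0^π u² dx = 25*π/2 + π/2 + 0 = 13*π.
  (u')² squared terms: (-1)²·∫sin(x)² dx = 1·π/2 = π/2;  (-5)²·∫cos(x)² dx = 25·π/2 = 25*π/2.
  (u')² cross terms: 2·(-1)·(-5)·∫sin(x)·cos(x) dx = 10·(0) = 0.
  So ∫_0^π (u')² dx = π/2 + 25*π/2 + 0 = 13*π.
||u||_{H^1}^2 = (13*π) + (13*π) = 26*π.


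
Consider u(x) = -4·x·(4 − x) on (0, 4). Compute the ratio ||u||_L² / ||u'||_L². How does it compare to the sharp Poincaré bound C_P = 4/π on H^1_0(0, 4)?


||u||_L² / ||u'||_L² = 2*sqrt(10)/5 < C_P = 4/π.

u(x) = -4·x·(4 − x), so u'(x) = 8*x - 16.
u(x) = -4·x·(4 − x) vanishes at x = 0 and x = 4, so u ∈ H^1_0(0, 4). Differentiate via the product rule and integrate the resulting polynomials term by term.
  ∫_0^4 u² dx = ∫_0^4 (16*x^4 - 128*x^3 + 256*x^2) dx. Term by term:
    ∫_0^4 16*x^4 dx = 16384/5;  ∫_0^4 -128*x^3 dx = -8192;  ∫_0^4 256*x^2 dx = 16384/3.
  Sum: 16384/5 − 8192 + 16384/3 = 8192/15.
  ∫_0^4 (u')² dx = ∫_0^4 (64*x^2 - 256*x + 256) dx. Term by term:
    ∫_0^4 64*x^2 dx = 4096/3;  ∫_0^4 -256*x dx = -2048;  ∫_0^4 256 dx = 1024.
  Sum: 4096/3 − 2048 + 1024 = 1024/3.
∫_0^4 u² dx = 8192/15, so ||u||_L² = 64*sqrt(30)/15.
∫_0^4 (u')² dx = 1024/3, so ||u'||_L² = 32*sqrt(3)/3.
Ratio ||u||_L² / ||u'||_L² = 2*sqrt(10)/5.
Sharp Poincaré constant on H^1_0(0, 4) is C_P = L/π = 4/π, achieved by sin(π/4·x).
A polynomial bump cannot attain the sharp Poincaré constant (only the first sine eigenfunction does), so the ratio is strictly less than C_P, consistent with ||u||_L² ≤ C_P ||u'||_L².


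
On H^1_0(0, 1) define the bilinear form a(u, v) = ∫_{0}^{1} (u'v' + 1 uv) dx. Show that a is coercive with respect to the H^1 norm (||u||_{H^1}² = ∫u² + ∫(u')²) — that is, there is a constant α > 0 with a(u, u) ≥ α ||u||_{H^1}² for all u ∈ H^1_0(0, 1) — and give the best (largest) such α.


α = 1

Coercivity of a(·,·) on H^1_0(0, 1) means a(u, u) ≥ α ||u||_{H^1}² for every u ∈ H^1_0.
The interval has length L = 1, and Poincaré/coercivity depend only on L. Here a(u, u) = ∫(u')² + (1)·∫u².
Here c = 1 ≥ 1, so a(u,u) = ∫(u')² + c∫u² ≥ ∫(u')² + ∫u² = ||u||_{H^1}², i.e. α = 1 works. No larger α is possible: a(u,u) ≥ α||u||_{H^1}² means (1−α)∫(u')² ≥ (α−c)∫u², and for the modes u_n = sin(nπ(x−x₀)/L) (x₀ the left endpoint) one has ∫u_n²/∫(u_n')² = (L/(nπ))² → 0, so a(u_n,u_n)/||u_n||_{H^1}² → 1. Hence the optimal constant is α = 1.
Therefore α = 1.


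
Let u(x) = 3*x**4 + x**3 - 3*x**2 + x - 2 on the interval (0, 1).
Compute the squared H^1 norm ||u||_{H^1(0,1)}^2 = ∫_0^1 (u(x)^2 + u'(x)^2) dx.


||u||_{H^1}^2 = 6101/420

The H^1 norm (squared) on an interval (0, L) is
  ||u||_{H^1}^2 = ∫_0^L u(x)^2 dx + ∫_0^L u'(x)^2 dx.
Compute u'(x) = 12*x**3 + 3*x**2 - 6*x + 1.
Then u(x)^2 = 9*x**8 + 6*x**7 - 17*x**6 - x**4 - 10*x**3 + 13*x**2 - 4*x + 4 and u'(x)^2 = 144*x**6 + 72*x**5 - 135*x**4 - 12*x**3 + 42*x**2 - 12*x + 1.
Integrate each monomial from 0 to 1 using ∫_0^1 c·x^n dx = c·1^(n+1)/(n+1):
  ∫_0^1 u(x)^2 dx = ∫_0^1 (9*x^8 + 6*x^7 - 17*x^6 - x^4 - 10*x^3 + 13*x^2 - 4*x + 4) dx. Term by term:
    ∫_0^1 9*x^8 dx = 1;  ∫_0^1 6*x^7 dx = 3/4;  ∫_0^1 -17*x^6 dx = -17/7;
    ∫_0^1 -x^4 dx = -1/5;  ∫_0^1 -10*x^3 dx = -5/2;  ∫_0^1 13*x^2 dx = 13/3;
    ∫_0^1 -4*x dx = -2;  ∫_0^1 4 dx = 4.
  Sum: 1 + 3/4 − 17/7 − 1/5 − 5/2 + 13/3 − 2 + 4 = 1241/420.
  ∫_0^1 u'(x)^2 dx = ∫_0^1 (144*x^6 + 72*x^5 - 135*x^4 - 12*x^3 + 42*x^2 - 12*x + 1) dx. Term by term:
    ∫_0^1 144*x^6 dx = 144/7;  ∫_0^1 72*x^5 dx = 12;  ∫_0^1 -135*x^4 dx = -27;
    ∫_0^1 -12*x^3 dx = -3;  ∫_0^1 42*x^2 dx = 14;  ∫_0^1 -12*x dx = -6;
    ∫_0^1 1 dx = 1.
  Sum: 144/7 + 12 − 27 − 3 + 14 − 6 + 1 = 81/7.
Adding: ||u||_{H^1}^2 = 1241/420 + 81/7 = 6101/420.


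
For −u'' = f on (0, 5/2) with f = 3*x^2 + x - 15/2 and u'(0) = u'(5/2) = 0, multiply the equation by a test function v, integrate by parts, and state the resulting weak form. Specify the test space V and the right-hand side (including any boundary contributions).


V = H^1(0, 5/2) (no boundary constraint on v; u is determined up to an additive constant); weak form: ∫_0^5/2 u'v' dx = ∫_0^5/2 (3*x^2 + x - 15/2) v dx for all v ∈ V.

Multiply both sides by a test function v and integrate from 0 to 5/2:
  ∫_0^5/2 −u''(x) v(x) dx = ∫_0^5/2 f(x) v(x) dx.
Integrate the LHS by parts once:
  ∫_0^5/2 −u'' v dx = −[u'(x) v(x)]_0^5/2 + ∫_0^5/2 u'(x) v'(x) dx.
Thus ∫_0^5/2 u'(x) v'(x) dx = ∫_0^5/2 f(x) v(x) dx + [u'(x) v(x)]_0^5/2.
Choose V so that boundary terms are either known or forced to vanish.
u has homogeneous Neumann: u'(0) = u'(5/2) = 0. So [u' v]_0^5/2 = 0·v(5/2) − 0·v(0) = 0 for any v; take V = H^1(0, 5/2).
Weak formulation: find u (satisfying any essential BC) such that ∫_0^5/2 u'(x) v'(x) dx = ∫_0^5/2 f v dx for all v ∈ V (homogeneous Neumann, so boundary terms vanish).
Substituting f(x) = 3*x^2 + x - 15/2, the right-hand side is ∫_0^5/2 (3*x^2 + x - 15/2) v dx.
Compatibility check (pure Neumann): taking v ≡ 1 ∈ V gives 0 = ∫_0^5/2 f dx + (0) − (0), i.e. ∫_0^5/2 f dx must equal u'(0) − u'(5/2) = 0. Indeed ∫_0^5/2 (3*x^2 + x - 15/2) dx = 0, so the data are compatible. The solution is then unique only up to an additive constant (fix it e.g. by requiring ∫_0^5/2 u dx = 0).


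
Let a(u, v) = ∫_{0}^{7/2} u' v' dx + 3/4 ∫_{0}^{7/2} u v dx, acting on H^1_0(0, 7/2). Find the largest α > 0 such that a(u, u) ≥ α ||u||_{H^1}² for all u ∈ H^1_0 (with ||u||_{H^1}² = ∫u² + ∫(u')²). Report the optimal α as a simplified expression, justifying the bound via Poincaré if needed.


α = (147 + 16*π^2)/(4*(4*π^2 + 49))

Coercivity of a(·,·) on H^1_0(0, 7/2) means a(u, u) ≥ α ||u||_{H^1}² for every u ∈ H^1_0.
The interval has length L = 7/2, and Poincaré/coercivity depend only on L. Here a(u, u) = ∫(u')² + (3/4)·∫u².
Here 0 < c = 3/4 < 1. The condition a(u,u) ≥ α||u||_{H^1}² reads (1−α)∫(u')² ≥ (α−c)∫u². Any admissible α is ≤ 1 (rapidly oscillating u have ∫u²/∫(u')² → 0), and α = 1 would force 0 ≥ (1−c)∫u², impossible since c < 1; so 1−α > 0. By the sharp Poincaré inequality on H^1_0 of an interval of length L, ∫(u')² ≥ (π/L)²∫u² with equality for the first sine mode sin(π(x−x₀)/L) (x₀ the left endpoint), so the inequality holds for all u iff (1−α)(π/L)² ≥ α − c, i.e. α ≤ ((π/L)² + c)/((π/L)² + 1) = (1 + c(L/π)²)/(1 + (L/π)²). With (π/L)² = 4*π^2/49 and c = 3/4, the largest admissible constant is α = ((π/L)² + c)/((π/L)² + 1).
Simplifying, α = (147 + 16*π^2)/(4*(4*π^2 + 49)).


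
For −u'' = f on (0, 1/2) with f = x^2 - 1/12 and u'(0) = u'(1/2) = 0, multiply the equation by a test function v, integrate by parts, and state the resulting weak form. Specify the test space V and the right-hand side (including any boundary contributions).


V = H^1(0, 1/2) (no boundary constraint on v; u is determined up to an additive constant); weak form: ∫_0^1/2 u'v' dx = ∫_0^1/2 (x^2 - 1/12) v dx for all v ∈ V.

Multiply both sides by a test function v and integrate from 0 to 1/2:
  ∫_0^1/2 −u''(x) v(x) dx = ∫_0^1/2 f(x) v(x) dx.
Integrate the LHS by parts once:
  ∫_0^1/2 −u'' v dx = −[u'(x) v(x)]_0^1/2 + ∫_0^1/2 u'(x) v'(x) dx.
Thus ∫_0^1/2 u'(x) v'(x) dx = ∫_0^1/2 f(x) v(x) dx + [u'(x) v(x)]_0^1/2.
Choose V so that boundary terms are either known or forced to vanish.
u has homogeneous Neumann: u'(0) = u'(1/2) = 0. So [u' v]_0^1/2 = 0·v(1/2) − 0·v(0) = 0 for any v; take V = H^1(0, 1/2).
Weak formulation: find u (satisfying any essential BC) such that ∫_0^1/2 u'(x) v'(x) dx = ∫_0^1/2 f v dx for all v ∈ V (homogeneous Neumann, so boundary terms vanish).
Substituting f(x) = x^2 - 1/12, the right-hand side is ∫_0^1/2 (x^2 - 1/12) v dx.
Compatibility check (pure Neumann): taking v ≡ 1 ∈ V gives 0 = ∫_0^1/2 f dx + (0) − (0), i.e. ∫_0^1/2 f dx must equal u'(0) − u'(1/2) = 0. Indeed ∫_0^1/2 (x^2 - 1/12) dx = 0, so the data are compatible. The solution is then unique only up to an additive constant (fix it e.g. by requiring ∫_0^1/2 u dx = 0).


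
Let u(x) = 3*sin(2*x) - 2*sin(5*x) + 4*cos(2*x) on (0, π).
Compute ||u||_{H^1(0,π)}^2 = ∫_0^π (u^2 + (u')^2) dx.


||u||_{H^1(0,π)}^2 = -800/21 + 229*π/2

u'(x) = -8*sin(2*x) + 6*cos(2*x) - 10*cos(5*x).
Expand u² and (u')² and integrate term by term on (0, π), using: for integers n ≥ 1, ∫_0^π sin²(nx) dx = ∫_0^π cos²(nx) dx = π/2; for n ≠ n', ∫_0^π sin(nx)sin(n'x) dx = ∫_0^π cos(nx)cos(n'x) dx = 0; and by product-to-sum, ∫_0^π sin(nx)cos(n'x) dx = ½∫_0^π [sin((n+n')x) + sin((n−n')x)] dx, which is 0 when n+n' is even and 2n/(n²−n'²) when n+n' is odd (it need not vanish on (0, π)).
  u² squared terms: (-2)²·∫sin(5x)² dx = 4·π/2 = 2*π;  (3)²·∫sin(2x)² dx = 9·π/2 = 9*π/2;  (4)²·∫cos(2x)² dx = 16·π/2 = 8*π.
  u² cross terms: 2·(-2)·(3)·∫sin(5x)·sin(2x) dx = -12·(0) = 0;  2·(-2)·(4)·∫sin(5x)·cos(2x) dx = -16·(10/21) = -160/21;  2·(3)·(4)·∫sin(2x)·cos(2x) dx = 24·(0) = 0.
  So ∫_0^π u² dx = 2*π + 9*π/2 + 8*π + 0 − 160/21 + 0 = -160/21 + 29*π/2.
  (u')² squared terms: (-10)²·∫cos(5x)² dx = 100·π/2 = 50*π;  (-8)²·∫sin(2x)² dx = 64·π/2 = 32*π;  (6)²·∫cos(2x)² dx = 36·π/2 = 18*π.
  (u')² cross terms: 2·(-10)·(-8)·∫cos(5x)·sin(2x) dx = 160·(-4/21) = -640/21;  2·(-10)·(6)·∫cos(5x)·cos(2x) dx = -120·(0) = 0;  2·(-8)·(6)·∫sin(2x)·cos(2x) dx = -96·(0) = 0.
  So ∫_0^π (u')² dx = 50*π + 32*π + 18*π − 640/21 + 0 + 0 = -640/21 + 100*π.
||u||_{H^1}^2 = (-160/21 + 29*π/2) + (-640/21 + 100*π) = -800/21 + 229*π/2.


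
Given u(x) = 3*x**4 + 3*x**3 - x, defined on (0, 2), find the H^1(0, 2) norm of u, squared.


||u||_{H^1}^2 = 135794/21

The H^1 norm (squared) on an interval (0, L) is
  ||u||_{H^1}^2 = ∫_0^L u(x)^2 dx + ∫_0^L u'(x)^2 dx.
Compute u'(x) = 12*x**3 + 9*x**2 - 1.
Then u(x)^2 = 9*x**8 + 18*x**7 + 9*x**6 - 6*x**5 - 6*x**4 + x**2 and u'(x)^2 = 144*x**6 + 216*x**5 + 81*x**4 - 24*x**3 - 18*x**2 + 1.
Integrate each monomial from 0 to 2 using ∫_0^2 c·x^n dx = c·2^(n+1)/(n+1):
  ∫_0^2 u(x)^2 dx = ∫_0^2 (9*x^8 + 18*x^7 + 9*x^6 - 6*x^5 - 6*x^4 + x^2) dx. Term by term:
    ∫_0^2 9*x^8 dx = 512;  ∫_0^2 18*x^7 dx = 576;  ∫_0^2 9*x^6 dx = 1152/7;
    ∫_0^2 -6*x^5 dx = -64;  ∫_0^2 -6*x^4 dx = -192/5;  ∫_0^2 x^2 dx = 8/3.
  Sum: 512 + 576 + 1152/7 − 64 − 192/5 + 8/3 = 121048/105.
  ∫_0^2 u'(x)^2 dx = ∫_0^2 (144*x^6 + 216*x^5 + 81*x^4 - 24*x^3 - 18*x^2 + 1) dx. Term by term:
    ∫_0^2 144*x^6 dx = 18432/7;  ∫_0^2 216*x^5 dx = 2304;  ∫_0^2 81*x^4 dx = 2592/5;
    ∫_0^2 -24*x^3 dx = -96;  ∫_0^2 -18*x^2 dx = -48;  ∫_0^2 1 dx = 2.
  Sum: 18432/7 + 2304 + 2592/5 − 96 − 48 + 2 = 185974/35.
Adding: ||u||_{H^1}^2 = 121048/105 + 185974/35 = 135794/21.


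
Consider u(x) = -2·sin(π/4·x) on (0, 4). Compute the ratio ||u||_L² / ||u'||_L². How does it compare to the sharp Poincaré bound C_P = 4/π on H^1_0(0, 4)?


||u||_L² / ||u'||_L² = 4/π = C_P.

u(x) = -2·sin(π/4·x), so u'(x) = -π*cos(π*x/4)/2.
Writing u(x) = A·sin(kπx/L) with A = -2 and k = 1, use ∫_0^L sin²(kπx/L) dx = L/2 and ∫_0^L cos²(kπx/L) dx = L/2.
u² = 4·sin²(π/4·x) and (u')² = π^2/4·cos²(π/4·x), and each of sin², cos² integrates to L/2 = 2 over (0, 4).
∫_0^4 u² dx = 8, so ||u||_L² = 2*sqrt(2).
∫_0^4 (u')² dx = π^2/2, so ||u'||_L² = sqrt(2)*π/2.
Ratio ||u||_L² / ||u'||_L² = 4/π.
Sharp Poincaré constant on H^1_0(0, 4) is C_P = L/π = 4/π, achieved by sin(π/4·x).
This is the k = 1 eigenfunction (up to amplitude), so the ratio equals the sharp Poincaré constant exactly.


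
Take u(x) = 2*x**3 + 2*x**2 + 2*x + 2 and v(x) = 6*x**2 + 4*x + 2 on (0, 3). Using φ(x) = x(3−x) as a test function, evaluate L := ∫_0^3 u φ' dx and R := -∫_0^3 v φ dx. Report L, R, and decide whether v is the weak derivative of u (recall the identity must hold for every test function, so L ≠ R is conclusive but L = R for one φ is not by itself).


LHS = -1089/10, RHS = -1089/10. Yes, v = u' weakly.

u(x) = 2*x**3 + 2*x**2 + 2*x + 2, classical derivative u'(x) = 6*x**2 + 4*x + 2.
φ(x) = x(3−x), so φ'(x) = 3 - 2*x.
Note φ(0) = φ(3) = 0, so the boundary term u·φ vanishes.
LHS = ∫_0^3 u(x) φ'(x) dx = ∫_0^3 (-4*x^4 + 2*x^3 + 2*x^2 + 2*x + 6) dx. Term by term:
  ∫_0^3 -4*x^4 dx = -972/5;  ∫_0^3 2*x^3 dx = 81/2;  ∫_0^3 2*x^2 dx = 18;
  ∫_0^3 2*x dx = 9;  ∫_0^3 6 dx = 18.
Sum: -972/5 + 81/2 + 18 + 9 + 18 = -1089/10.
So LHS = -1089/10.
∫_0^3 v(x) φ(x) dx = ∫_0^3 (-6*x^4 + 14*x^3 + 10*x^2 + 6*x) dx. Term by term:
  ∫_0^3 -6*x^4 dx = -1458/5;  ∫_0^3 14*x^3 dx = 567/2;  ∫_0^3 10*x^2 dx = 90;
  ∫_0^3 6*x dx = 27.
Sum: -1458/5 + 567/2 + 90 + 27 = 1089/10.
So RHS = -∫_0^3 v(x) φ(x) dx = -1089/10.
LHS = RHS, so the identity holds for this test φ.
Moreover u is smooth here and v(x) = u'(x) = 6*x**2 + 4*x + 2 pointwise, so the identity holds for every test function. Hence v is the weak derivative of u.


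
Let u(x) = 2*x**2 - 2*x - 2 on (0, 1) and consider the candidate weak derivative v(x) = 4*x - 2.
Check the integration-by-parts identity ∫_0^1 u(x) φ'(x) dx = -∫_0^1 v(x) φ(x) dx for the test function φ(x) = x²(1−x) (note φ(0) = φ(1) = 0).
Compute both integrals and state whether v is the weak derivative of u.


LHS = -1/30, RHS = -1/30. Yes, v = u' weakly.

u(x) = 2*x**2 - 2*x - 2, classical derivative u'(x) = 4*x - 2.
φ(x) = x²(1−x), so φ'(x) = x*(2 - 3*x).
Note φ(0) = φ(1) = 0, so the boundary term u·φ vanishes.
LHS = ∫_0^1 u(x) φ'(x) dx = ∫_0^1 (-6*x^4 + 10*x^3 + 2*x^2 - 4*x) dx. Term by term:
  ∫_0^1 -6*x^4 dx = -6/5;  ∫_0^1 10*x^3 dx = 5/2;  ∫_0^1 2*x^2 dx = 2/3;
  ∫_0^1 -4*x dx = -2.
Sum: -6/5 + 5/2 + 2/3 − 2 = -1/30.
So LHS = -1/30.
∫_0^1 v(x) φ(x) dx = ∫_0^1 (-4*x^4 + 6*x^3 - 2*x^2) dx. Term by term:
  ∫_0^1 -4*x^4 dx = -4/5;  ∫_0^1 6*x^3 dx = 3/2;  ∫_0^1 -2*x^2 dx = -2/3.
Sum: -4/5 + 3/2 − 2/3 = 1/30.
So RHS = -∫_0^1 v(x) φ(x) dx = -1/30.
LHS = RHS, so the identity holds for this test φ.
Moreover u is smooth here and v(x) = u'(x) = 4*x - 2 pointwise, so the identity holds for every test function. Hence v is the weak derivative of u.


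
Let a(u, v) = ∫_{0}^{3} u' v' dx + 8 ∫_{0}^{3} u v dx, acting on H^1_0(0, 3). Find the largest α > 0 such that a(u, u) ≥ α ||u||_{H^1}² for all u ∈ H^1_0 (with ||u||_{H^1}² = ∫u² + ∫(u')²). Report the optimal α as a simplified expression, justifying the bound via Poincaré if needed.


α = 1

Coercivity of a(·,·) on H^1_0(0, 3) means a(u, u) ≥ α ||u||_{H^1}² for every u ∈ H^1_0.
The interval has length L = 3, and Poincaré/coercivity depend only on L. Here a(u, u) = ∫(u')² + (8)·∫u².
Here c = 8 ≥ 1, so a(u,u) = ∫(u')² + c∫u² ≥ ∫(u')² + ∫u² = ||u||_{H^1}², i.e. α = 1 works. No larger α is possible: a(u,u) ≥ α||u||_{H^1}² means (1−α)∫(u')² ≥ (α−c)∫u², and for the modes u_n = sin(nπ(x−x₀)/L) (x₀ the left endpoint) one has ∫u_n²/∫(u_n')² = (L/(nπ))² → 0, so a(u_n,u_n)/||u_n||_{H^1}² → 1. Hence the optimal constant is α = 1.
Therefore α = 1.


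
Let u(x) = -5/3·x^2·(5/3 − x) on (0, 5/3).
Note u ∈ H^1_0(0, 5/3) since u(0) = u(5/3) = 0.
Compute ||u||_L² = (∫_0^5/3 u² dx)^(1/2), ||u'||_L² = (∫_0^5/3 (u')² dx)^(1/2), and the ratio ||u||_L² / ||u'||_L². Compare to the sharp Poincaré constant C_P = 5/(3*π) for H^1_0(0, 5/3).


||u||_L² / ||u'||_L² = 5*sqrt(14)/42 < C_P = 5/(3*π).

u(x) = -5/3·x^2·(5/3 − x), so u'(x) = 5*x*(9*x - 10)/9.
u(x) = -5/3·x^2·(5/3 − x) vanishes at x = 0 and x = 5/3, so u ∈ H^1_0(0, 5/3). Differentiate via the product rule and integrate the resulting polynomials term by term.
  ∫_0^5/3 u² dx = ∫_0^5/3 (25*x^6/9 - 250*x^5/27 + 625*x^4/81) dx. Term by term:
    ∫_0^5/3 25*x^6/9 dx = 1953125/137781;  ∫_0^5/3 -250*x^5/27 dx = -1953125/59049;  ∫_0^5/3 625*x^4/81 dx = 390625/19683.
  Sum: 1953125/137781 − 1953125/59049 + 390625/19683 = 390625/413343.
  ∫_0^5/3 (u')² dx = ∫_0^5/3 (25*x^4 - 500*x^3/9 + 2500*x^2/81) dx. Term by term:
    ∫_0^5/3 25*x^4 dx = 15625/243;  ∫_0^5/3 -500*x^3/9 dx = -78125/729;  ∫_0^5/3 2500*x^2/81 dx = 312500/6561.
  Sum: 15625/243 − 78125/729 + 312500/6561 = 31250/6561.
∫_0^5/3 u² dx = 390625/413343, so ||u||_L² = 625*sqrt(7)/1701.
∫_0^5/3 (u')² dx = 31250/6561, so ||u'||_L² = 125*sqrt(2)/81.
Ratio ||u||_L² / ||u'||_L² = 5*sqrt(14)/42.
Sharp Poincaré constant on H^1_0(0, 5/3) is C_P = L/π = 5/(3*π), achieved by sin(3*π/5·x).
A polynomial bump cannot attain the sharp Poincaré constant (only the first sine eigenfunction does), so the ratio is strictly less than C_P, consistent with ||u||_L² ≤ C_P ||u'||_L².


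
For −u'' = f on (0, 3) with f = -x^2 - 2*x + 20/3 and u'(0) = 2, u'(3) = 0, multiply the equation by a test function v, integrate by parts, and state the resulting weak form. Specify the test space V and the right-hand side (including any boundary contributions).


V = H^1(0, 3) (v unrestricted at boundary; u is determined up to an additive constant); weak form: ∫_0^3 u'v' dx = ∫_0^3 (-x^2 - 2*x + 20/3) v dx − 2·v(0) for all v ∈ V.

Multiply both sides by a test function v and integrate from 0 to 3:
  ∫_0^3 −u''(x) v(x) dx = ∫_0^3 f(x) v(x) dx.
Integrate the LHS by parts once:
  ∫_0^3 −u'' v dx = −[u'(x) v(x)]_0^3 + ∫_0^3 u'(x) v'(x) dx.
Thus ∫_0^3 u'(x) v'(x) dx = ∫_0^3 f(x) v(x) dx + [u'(x) v(x)]_0^3.
Choose V so that boundary terms are either known or forced to vanish.
u has inhomogeneous Neumann u'(0) = 2, u'(3) = 0. [u' v]_0^3 = (0)·v(3) − (2)·v(0) = − 2·v(0). Take V = H^1(0, 3); boundary term becomes part of RHS.
Weak formulation: find u (satisfying any essential BC) such that ∫_0^3 u'(x) v'(x) dx = ∫_0^3 f v dx − 2·v(0) for all v ∈ V (Neumann data are natural BCs: they enter the RHS as boundary terms).
Substituting f(x) = -x^2 - 2*x + 20/3, the right-hand side is ∫_0^3 (-x^2 - 2*x + 20/3) v dx − 2·v(0).
Compatibility check (pure Neumann): taking v ≡ 1 ∈ V gives 0 = ∫_0^3 f dx + (0) − (2), i.e. ∫_0^3 f dx must equal u'(0) − u'(3) = 2. Indeed ∫_0^3 (-x^2 - 2*x + 20/3) dx = 2, so the data are compatible. The solution is then unique only up to an additive constant (fix it e.g. by requiring ∫_0^3 u dx = 0).


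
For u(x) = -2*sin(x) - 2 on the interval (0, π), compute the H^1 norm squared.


||u||_{H^1(0,π)}^2 = 16 + 8*π

u'(x) = -2*cos(x).
Expand u² and (u')² and integrate term by term on (0, π), using: for integers n ≥ 1, ∫_0^π sin²(nx) dx = ∫_0^π cos²(nx) dx = π/2; for n ≠ n', ∫_0^π sin(nx)sin(n'x) dx = ∫_0^π cos(nx)cos(n'x) dx = 0; and by product-to-sum, ∫_0^π sin(nx)cos(n'x) dx = ½∫_0^π [sin((n+n')x) + sin((n−n')x)] dx, which is 0 when n+n' is even and 2n/(n²−n'²) when n+n' is odd (it need not vanish on (0, π)). For the constant mode: ∫_0^π 1 dx = π, ∫_0^π cos(nx) dx = 0, ∫_0^π sin(nx) dx = (1−(−1)^n)/n.
  u² squared terms: (-2)²·∫1 dx = 4·π = 4*π;  (-2)²·∫sin(x)² dx = 4·π/2 = 2*π.
  u² cross terms: 2·(-2)·(-2)·∫1·sin(x) dx = 8·(2) = 16.
  So ∫_0^π u² dx = 4*π + 2*π + 16 = 16 + 6*π.
  (u')² squared terms: (-2)²·∫cos(x)² dx = 4·π/2 = 2*π.
  So ∫_0^π (u')² dx = 2*π.
||u||_{H^1}^2 = (16 + 6*π) + (2*π) = 16 + 8*π.


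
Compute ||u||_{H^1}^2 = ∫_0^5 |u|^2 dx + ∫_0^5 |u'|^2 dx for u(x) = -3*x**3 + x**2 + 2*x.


||u||_{H^1}^2 = 2573020/21

The H^1 norm (squared) on an interval (0, L) is
  ||u||_{H^1}^2 = ∫_0^L u(x)^2 dx + ∫_0^L u'(x)^2 dx.
Compute u'(x) = -9*x**2 + 2*x + 2.
Then u(x)^2 = 9*x**6 - 6*x**5 - 11*x**4 + 4*x**3 + 4*x**2 and u'(x)^2 = 81*x**4 - 36*x**3 - 32*x**2 + 8*x + 4.
Integrate each monomial from 0 to 5 using ∫_0^5 c·x^n dx = c·5^(n+1)/(n+1):
  ∫_0^5 u(x)^2 dx = ∫_0^5 (9*x^6 - 6*x^5 - 11*x^4 + 4*x^3 + 4*x^2) dx. Term by term:
    ∫_0^5 9*x^6 dx = 703125/7;  ∫_0^5 -6*x^5 dx = -15625;  ∫_0^5 -11*x^4 dx = -6875;
    ∫_0^5 4*x^3 dx = 625;  ∫_0^5 4*x^2 dx = 500/3.
  Sum: 703125/7 − 15625 − 6875 + 625 + 500/3 = 1653500/21.
  ∫_0^5 u'(x)^2 dx = ∫_0^5 (81*x^4 - 36*x^3 - 32*x^2 + 8*x + 4) dx. Term by term:
    ∫_0^5 81*x^4 dx = 50625;  ∫_0^5 -36*x^3 dx = -5625;  ∫_0^5 -32*x^2 dx = -4000/3;
    ∫_0^5 8*x dx = 100;  ∫_0^5 4 dx = 20.
  Sum: 50625 − 5625 − 4000/3 + 100 + 20 = 131360/3.
Adding: ||u||_{H^1}^2 = 1653500/21 + 131360/3 = 2573020/21.


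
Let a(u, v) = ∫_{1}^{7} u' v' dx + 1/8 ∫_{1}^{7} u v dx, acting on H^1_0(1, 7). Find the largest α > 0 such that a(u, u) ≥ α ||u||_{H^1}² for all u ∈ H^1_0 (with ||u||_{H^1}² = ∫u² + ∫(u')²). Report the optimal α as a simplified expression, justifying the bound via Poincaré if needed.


α = (9/2 + π^2)/(π^2 + 36)

Coercivity of a(·,·) on H^1_0(1, 7) means a(u, u) ≥ α ||u||_{H^1}² for every u ∈ H^1_0.
The interval has length L = 6, and Poincaré/coercivity depend only on L. Here a(u, u) = ∫(u')² + (1/8)·∫u².
Here 0 < c = 1/8 < 1. The condition a(u,u) ≥ α||u||_{H^1}² reads (1−α)∫(u')² ≥ (α−c)∫u². Any admissible α is ≤ 1 (rapidly oscillating u have ∫u²/∫(u')² → 0), and α = 1 would force 0 ≥ (1−c)∫u², impossible since c < 1; so 1−α > 0. By the sharp Poincaré inequality on H^1_0 of an interval of length L, ∫(u')² ≥ (π/L)²∫u² with equality for the first sine mode sin(π(x−x₀)/L) (x₀ the left endpoint), so the inequality holds for all u iff (1−α)(π/L)² ≥ α − c, i.e. α ≤ ((π/L)² + c)/((π/L)² + 1) = (1 + c(L/π)²)/(1 + (L/π)²). With (π/L)² = π^2/36 and c = 1/8, the largest admissible constant is α = ((π/L)² + c)/((π/L)² + 1).
Simplifying, α = (9/2 + π^2)/(π^2 + 36).


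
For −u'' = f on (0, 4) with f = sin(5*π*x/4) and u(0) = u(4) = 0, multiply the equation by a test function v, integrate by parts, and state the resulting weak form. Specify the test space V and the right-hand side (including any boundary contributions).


V = H^1_0(0, 4) (so v(0) = v(4) = 0); weak form: ∫_0^4 u'v' dx = ∫_0^4 (sin(5*π*x/4)) v dx for all v ∈ V.

Multiply both sides by a test function v and integrate from 0 to 4:
  ∫_0^4 −u''(x) v(x) dx = ∫_0^4 f(x) v(x) dx.
Integrate the LHS by parts once:
  ∫_0^4 −u'' v dx = −[u'(x) v(x)]_0^4 + ∫_0^4 u'(x) v'(x) dx.
Thus ∫_0^4 u'(x) v'(x) dx = ∫_0^4 f(x) v(x) dx + [u'(x) v(x)]_0^4.
Choose V so that boundary terms are either known or forced to vanish.
u is Dirichlet: u(0) = u(4) = 0. Let V = H^1_0(0, 4); then v(0) = v(4) = 0, and [u' v]_0^4 = 0.
Weak formulation: find u (satisfying any essential BC) such that ∫_0^4 u'(x) v'(x) dx = ∫_0^4 f v dx for all v ∈ V.
Substituting f(x) = sin(5*π*x/4), the right-hand side is ∫_0^4 (sin(5*π*x/4)) v dx.


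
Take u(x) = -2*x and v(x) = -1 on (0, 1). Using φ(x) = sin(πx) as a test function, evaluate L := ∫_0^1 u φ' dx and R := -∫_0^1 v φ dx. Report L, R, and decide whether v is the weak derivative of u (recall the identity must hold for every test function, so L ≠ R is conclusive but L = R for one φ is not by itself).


LHS = 4/π, RHS = 2/π. No, v is not the weak derivative of u.

u(x) = -2*x, classical derivative u'(x) = -2.
φ(x) = sin(πx), so φ'(x) = π*cos(π*x).
Note φ(0) = φ(1) = 0, so the boundary term u·φ vanishes.
LHS = ∫_0^1 u(x) φ'(x) dx = ∫_0^1 (-2*π*x*cos(π*x)) dx. Term by term:
  ∫_0^1 -2*π*x*cos(π*x) dx = 4/π.
So LHS = 4/π.
∫_0^1 v(x) φ(x) dx = ∫_0^1 (-sin(π*x)) dx. Term by term:
  ∫_0^1 -sin(π*x) dx = -2/π.
So RHS = -∫_0^1 v(x) φ(x) dx = 2/π.
LHS − RHS = 2/π ≠ 0, so the identity fails.
(For a valid weak derivative the identity must hold for EVERY test function, in particular this one. The failure shows v is NOT the weak derivative of u.)
Correct weak derivative would be u'(x) = -2.


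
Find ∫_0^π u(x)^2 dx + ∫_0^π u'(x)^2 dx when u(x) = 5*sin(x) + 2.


||u||_{H^1(0,π)}^2 = 40 + 29*π

u'(x) = 5*cos(x).
Expand u² and (u')² and integrate term by term on (0, π), using: for integers n ≥ 1, ∫_0^π sin²(nx) dx = ∫_0^π cos²(nx) dx = π/2; for n ≠ n', ∫_0^π sin(nx)sin(n'x) dx = ∫_0^π cos(nx)cos(n'x) dx = 0; and by product-to-sum, ∫_0^π sin(nx)cos(n'x) dx = ½∫_0^π [sin((n+n')x) + sin((n−n')x)] dx, which is 0 when n+n' is even and 2n/(n²−n'²) when n+n' is odd (it need not vanish on (0, π)). For the constant mode: ∫_0^π 1 dx = π, ∫_0^π cos(nx) dx = 0, ∫_0^π sin(nx) dx = (1−(−1)^n)/n.
  u² squared terms: (2)²·∫1 dx = 4·π = 4*π;  (5)²·∫sin(x)² dx = 25·π/2 = 25*π/2.
  u² cross terms: 2·(2)·(5)·∫1·sin(x) dx = 20·(2) = 40.
  So ∫_0^π u² dx = 4*π + 25*π/2 + 40 = 40 + 33*π/2.
  (u')² squared terms: (5)²·∫cos(x)² dx = 25·π/2 = 25*π/2.
  So ∫_0^π (u')² dx = 25*π/2.
||u||_{H^1}^2 = (40 + 33*π/2) + (25*π/2) = 40 + 29*π.


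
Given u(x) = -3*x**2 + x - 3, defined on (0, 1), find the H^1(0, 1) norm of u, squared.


||u||_{H^1}^2 = 589/30

The H^1 norm (squared) on an interval (0, L) is
  ||u||_{H^1}^2 = ∫_0^L u(x)^2 dx + ∫_0^L u'(x)^2 dx.
Compute u'(x) = 1 - 6*x.
Then u(x)^2 = 9*x**4 - 6*x**3 + 19*x**2 - 6*x + 9 and u'(x)^2 = 36*x**2 - 12*x + 1.
Integrate each monomial from 0 to 1 using ∫_0^1 c·x^n dx = c·1^(n+1)/(n+1):
  ∫_0^1 u(x)^2 dx = ∫_0^1 (9*x^4 - 6*x^3 + 19*x^2 - 6*x + 9) dx. Term by term:
    ∫_0^1 9*x^4 dx = 9/5;  ∫_0^1 -6*x^3 dx = -3/2;  ∫_0^1 19*x^2 dx = 19/3;
    ∫_0^1 -6*x dx = -3;  ∫_0^1 9 dx = 9.
  Sum: 9/5 − 3/2 + 19/3 − 3 + 9 = 379/30.
  ∫_0^1 u'(x)^2 dx = ∫_0^1 (36*x^2 - 12*x + 1) dx. Term by term:
    ∫_0^1 36*x^2 dx = 12;  ∫_0^1 -12*x dx = -6;  ∫_0^1 1 dx = 1.
  Sum: 12 − 6 + 1 = 7.
Adding: ||u||_{H^1}^2 = 379/30 + 7 = 589/30.
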